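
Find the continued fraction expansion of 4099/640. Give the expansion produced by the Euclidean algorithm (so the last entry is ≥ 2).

4099 = 6·640 + 259
640 = 2·259 + 122
259 = 2·122 + 15
122 = 8·15 + 2
15 = 7·2 + 1
2 = 2·1 + 0  (stop)
So 4099/640 = [6; 2, 2, 8, 7, 2].

[6; 2, 2, 8, 7, 2]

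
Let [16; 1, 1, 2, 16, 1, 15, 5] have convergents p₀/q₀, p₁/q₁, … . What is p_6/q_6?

Using pₖ = aₖpₖ₋₁ + pₖ₋₂, qₖ = aₖqₖ₋₁ + qₖ₋₂ (with p₋₁=1, p₋₂=0, q₋₁=0, q₋₂=1):
  k=0: a=16, p=16, q=1
  k=1: a=1, p=17, q=1
  k=2: a=1, p=33, q=2
  k=3: a=2, p=83, q=5
  k=4: a=16, p=1361, q=82
  k=5: a=1, p=1444, q=87
  k=6: a=15, p=23021, q=1387

23021/1387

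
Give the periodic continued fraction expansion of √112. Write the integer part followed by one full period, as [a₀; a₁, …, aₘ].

[10; 1, 1, 2, 1, 1, 20]

a₀ = ⌊√112⌋ = 10.
With m₀=0, d₀=1 and mₖ₊₁ = dₖaₖ − mₖ, dₖ₊₁ = (n − mₖ₊₁²)/dₖ, aₖ₊₁ = ⌊(a₀+mₖ₊₁)/dₖ₊₁⌋:
  k=1: m=10, d=12, a=1
  k=2: m=2, d=9, a=1
  k=3: m=7, d=7, a=2
  k=4: m=7, d=9, a=1
  k=5: m=2, d=12, a=1
  k=6: m=10, d=1, a=20
d=1 and a=2a₀=20 at k=6, so the next step gives (m, d) = (10, 12) again — its k=1 value — and the period has length 6.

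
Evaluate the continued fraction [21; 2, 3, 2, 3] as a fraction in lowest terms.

Using pₖ = aₖpₖ₋₁ + pₖ₋₂ and qₖ = aₖqₖ₋₁ + qₖ₋₂:
  k=0: a=21, p=21, q=1
  k=1: a=2, p=43, q=2
  k=2: a=3, p=150, q=7
  k=3: a=2, p=343, q=16
  k=4: a=3, p=1179, q=55

1179/55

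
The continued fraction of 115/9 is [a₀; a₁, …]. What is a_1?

1

115 = 12·9 + 7   →  a_0 = 12
9 = 1·7 + 2   →  a_1 = 1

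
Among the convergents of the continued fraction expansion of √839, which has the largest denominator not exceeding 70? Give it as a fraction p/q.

√839 = [28; 1, 27, 1, 56, …] (period length 4).
Convergents:
  p_0/q_0 = 28/1
  p_1/q_1 = 29/1
  p_2/q_2 = 811/28
  p_3/q_3 = 840/29
  p_4/q_4 = 47851/1652
q_3 = 29 ≤ 70 < 1652 = q_4, so the answer is 840/29.

840/29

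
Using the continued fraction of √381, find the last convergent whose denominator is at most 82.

√381 = [19; 1, 1, 12, 1, 1, 38, …] (period length 6).
Convergents:
  p_0/q_0 = 19/1
  p_1/q_1 = 20/1
  p_2/q_2 = 39/2
  p_3/q_3 = 488/25
  p_4/q_4 = 527/27
  p_5/q_5 = 1015/52
  p_6/q_6 = 39097/2003
q_5 = 52 ≤ 82 < 2003 = q_6, so the answer is 1015/52.

1015/52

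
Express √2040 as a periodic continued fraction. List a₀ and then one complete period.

[45; 6, 90]

a₀ = ⌊√2040⌋ = 45.
With m₀=0, d₀=1 and mₖ₊₁ = dₖaₖ − mₖ, dₖ₊₁ = (n − mₖ₊₁²)/dₖ, aₖ₊₁ = ⌊(a₀+mₖ₊₁)/dₖ₊₁⌋:
  k=1: m=45, d=15, a=6
  k=2: m=45, d=1, a=90
d=1 and a=2a₀=90 at k=2, so the next step gives (m, d) = (45, 15) again — its k=1 value — and the period has length 2.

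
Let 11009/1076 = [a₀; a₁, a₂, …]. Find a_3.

8

11009 = 10·1076 + 249   →  a_0 = 10
1076 = 4·249 + 80   →  a_1 = 4
249 = 3·80 + 9   →  a_2 = 3
80 = 8·9 + 8   →  a_3 = 8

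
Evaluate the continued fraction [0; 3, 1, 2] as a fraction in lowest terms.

Fold from the inside: start with 2/1.
  1 + 1/2 = 3/2
  3 + 2/3 = 11/3
  0 + 3/11 = 3/11

3/11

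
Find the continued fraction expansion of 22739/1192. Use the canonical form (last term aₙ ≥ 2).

[19; 13, 10, 9]

22739 = 19·1192 + 91
1192 = 13·91 + 9
91 = 10·9 + 1
9 = 9·1 + 0  (stop)
So 22739/1192 = [19; 13, 10, 9].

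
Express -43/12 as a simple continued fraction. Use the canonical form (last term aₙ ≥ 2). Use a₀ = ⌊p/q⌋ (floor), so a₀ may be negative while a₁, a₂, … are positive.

[-4; 2, 2, 2]

-43 = -4×12 + 5
12 = 2×5 + 2
5 = 2×2 + 1
2 = 2×1 + 0  (stop)
So -43/12 = [-4; 2, 2, 2].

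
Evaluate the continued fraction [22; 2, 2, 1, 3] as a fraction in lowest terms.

Fold from the inside: start with 3/1.
  1 + 1/3 = 4/3
  2 + 3/4 = 11/4
  2 + 4/11 = 26/11
  22 + 11/26 = 583/26

583/26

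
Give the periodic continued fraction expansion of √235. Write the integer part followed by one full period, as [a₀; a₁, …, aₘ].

[15; 3, 30]

a₀ = ⌊√235⌋ = 15.
With m₀=0, d₀=1 and mₖ₊₁ = dₖaₖ − mₖ, dₖ₊₁ = (n − mₖ₊₁²)/dₖ, aₖ₊₁ = ⌊(a₀+mₖ₊₁)/dₖ₊₁⌋:
  k=1: m=15, d=10, a=3
  k=2: m=15, d=1, a=30
d=1 and a=2a₀=30 at k=2, so the next step gives (m, d) = (15, 10) again — its k=1 value — and the period has length 2.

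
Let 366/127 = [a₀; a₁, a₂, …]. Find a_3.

2

366 = 2·127 + 112   →  a_0 = 2
127 = 1·112 + 15   →  a_1 = 1
112 = 7·15 + 7   →  a_2 = 7
15 = 2·7 + 1   →  a_3 = 2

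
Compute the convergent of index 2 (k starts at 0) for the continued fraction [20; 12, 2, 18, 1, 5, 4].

Using pₖ = aₖpₖ₋₁ + pₖ₋₂, qₖ = aₖqₖ₋₁ + qₖ₋₂ (with p₋₁=1, p₋₂=0, q₋₁=0, q₋₂=1):
  k=0: a=20, p=20, q=1
  k=1: a=12, p=241, q=12
  k=2: a=2, p=502, q=25

502/25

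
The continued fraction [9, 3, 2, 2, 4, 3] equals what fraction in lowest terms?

2249/242

Using pₖ = aₖpₖ₋₁ + pₖ₋₂ and qₖ = aₖqₖ₋₁ + qₖ₋₂:
  k=0: a=9, p=9, q=1
  k=1: a=3, p=28, q=3
  k=2: a=2, p=65, q=7
  k=3: a=2, p=158, q=17
  k=4: a=4, p=697, q=75
  k=5: a=3, p=2249, q=242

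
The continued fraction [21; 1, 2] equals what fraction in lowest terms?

65/3

Using pₖ = aₖpₖ₋₁ + pₖ₋₂ and qₖ = aₖqₖ₋₁ + qₖ₋₂:
  k=0: a=21, p=21, q=1
  k=1: a=1, p=22, q=1
  k=2: a=2, p=65, q=3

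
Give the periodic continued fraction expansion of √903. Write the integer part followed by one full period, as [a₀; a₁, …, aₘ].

[30; 20, 60]

a₀ = ⌊√903⌋ = 30.
With m₀=0, d₀=1 and mₖ₊₁ = dₖaₖ − mₖ, dₖ₊₁ = (n − mₖ₊₁²)/dₖ, aₖ₊₁ = ⌊(a₀+mₖ₊₁)/dₖ₊₁⌋:
  k=1: m=30, d=3, a=20
  k=2: m=30, d=1, a=60
d=1 and a=2a₀=60 at k=2, so the next step gives (m, d) = (30, 3) again — its k=1 value — and the period has length 2.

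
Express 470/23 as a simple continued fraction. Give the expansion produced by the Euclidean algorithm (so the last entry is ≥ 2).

470 = 20×23 + 10
23 = 2×10 + 3
10 = 3×3 + 1
3 = 3×1 + 0  (stop)
So 470/23 = [20; 2, 3, 3].

[20; 2, 3, 3]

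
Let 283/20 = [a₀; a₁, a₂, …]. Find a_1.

283 = 14·20 + 3   →  a_0 = 14
20 = 6·3 + 2   →  a_1 = 6

6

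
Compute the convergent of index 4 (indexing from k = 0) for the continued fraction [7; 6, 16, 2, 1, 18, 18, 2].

Using pₖ = aₖpₖ₋₁ + pₖ₋₂, qₖ = aₖqₖ₋₁ + qₖ₋₂ (with p₋₁=1, p₋₂=0, q₋₁=0, q₋₂=1):
  k=0: a=7, p=7, q=1
  k=1: a=6, p=43, q=6
  k=2: a=16, p=695, q=97
  k=3: a=2, p=1433, q=200
  k=4: a=1, p=2128, q=297

2128/297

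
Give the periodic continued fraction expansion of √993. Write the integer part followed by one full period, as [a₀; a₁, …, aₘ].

[31; 1, 1, 20, 1, 1, 62]

a₀ = ⌊√993⌋ = 31.
With m₀=0, d₀=1 and mₖ₊₁ = dₖaₖ − mₖ, dₖ₊₁ = (n − mₖ₊₁²)/dₖ, aₖ₊₁ = ⌊(a₀+mₖ₊₁)/dₖ₊₁⌋:
  k=1: m=31, d=32, a=1
  k=2: m=1, d=31, a=1
  k=3: m=30, d=3, a=20
  k=4: m=30, d=31, a=1
  k=5: m=1, d=32, a=1
  k=6: m=31, d=1, a=62
d=1 and a=2a₀=62 at k=6, so the next step gives (m, d) = (31, 32) again — its k=1 value — and the period has length 6.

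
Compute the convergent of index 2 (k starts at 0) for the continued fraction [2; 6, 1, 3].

Using pₖ = aₖpₖ₋₁ + pₖ₋₂, qₖ = aₖqₖ₋₁ + qₖ₋₂ (with p₋₁=1, p₋₂=0, q₋₁=0, q₋₂=1):
  k=0: a=2, p=2, q=1
  k=1: a=6, p=13, q=6
  k=2: a=1, p=15, q=7

15/7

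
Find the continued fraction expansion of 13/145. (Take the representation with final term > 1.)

[0; 11, 6, 2]

13 = 0*145 + 13
145 = 11*13 + 2
13 = 6*2 + 1
2 = 2*1 + 0  (stop)
So 13/145 = [0; 11, 6, 2].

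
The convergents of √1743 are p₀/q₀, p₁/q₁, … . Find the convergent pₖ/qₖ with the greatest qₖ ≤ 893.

13986/335

√1743 = [41; 1, 2, 1, 82, …] (period length 4).
Convergents:
  p_0/q_0 = 41/1
  p_1/q_1 = 42/1
  p_2/q_2 = 125/3
  p_3/q_3 = 167/4
  p_4/q_4 = 13819/331
  p_5/q_5 = 13986/335
  p_6/q_6 = 41791/1001
q_5 = 335 ≤ 893 < 1001 = q_6, so the answer is 13986/335.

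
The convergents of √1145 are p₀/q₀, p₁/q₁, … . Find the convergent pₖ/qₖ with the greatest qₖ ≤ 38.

√1145 = [33; 1, 5, 5, 1, 66, …] (period length 5).
Convergents:
  p_0/q_0 = 33/1
  p_1/q_1 = 34/1
  p_2/q_2 = 203/6
  p_3/q_3 = 1049/31
  p_4/q_4 = 1252/37
  p_5/q_5 = 83681/2473
q_4 = 37 ≤ 38 < 2473 = q_5, so the answer is 1252/37.

1252/37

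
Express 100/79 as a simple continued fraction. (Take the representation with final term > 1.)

[1; 3, 1, 3, 5]

100 = 1*79 + 21
79 = 3*21 + 16
21 = 1*16 + 5
16 = 3*5 + 1
5 = 5*1 + 0  (stop)
So 100/79 = [1; 3, 1, 3, 5].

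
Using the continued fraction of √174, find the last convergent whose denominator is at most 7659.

38003/2881

√174 = [13; 5, 4, 5, 26, …] (period length 4).
Convergents:
  p_0/q_0 = 13/1
  p_1/q_1 = 66/5
  p_2/q_2 = 277/21
  p_3/q_3 = 1451/110
  p_4/q_4 = 38003/2881
  p_5/q_5 = 191466/14515
q_4 = 2881 ≤ 7659 < 14515 = q_5, so the answer is 38003/2881.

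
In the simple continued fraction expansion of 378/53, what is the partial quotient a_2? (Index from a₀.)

1

378 = 7·53 + 7   →  a_0 = 7
53 = 7·7 + 4   →  a_1 = 7
7 = 1·4 + 3   →  a_2 = 1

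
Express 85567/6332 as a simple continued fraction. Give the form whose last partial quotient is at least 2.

85567 = 13·6332 + 3251
6332 = 1·3251 + 3081
3251 = 1·3081 + 170
3081 = 18·170 + 21
170 = 8·21 + 2
21 = 10·2 + 1
2 = 2·1 + 0  (stop)
So 85567/6332 = [13; 1, 1, 18, 8, 10, 2].

[13; 1, 1, 18, 8, 10, 2]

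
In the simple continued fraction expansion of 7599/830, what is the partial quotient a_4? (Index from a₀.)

3

7599 = 9·830 + 129   →  a_0 = 9
830 = 6·129 + 56   →  a_1 = 6
129 = 2·56 + 17   →  a_2 = 2
56 = 3·17 + 5   →  a_3 = 3
17 = 3·5 + 2   →  a_4 = 3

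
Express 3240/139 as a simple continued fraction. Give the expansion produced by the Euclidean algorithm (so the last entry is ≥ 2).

3240 = 23·139 + 43
139 = 3·43 + 10
43 = 4·10 + 3
10 = 3·3 + 1
3 = 3·1 + 0  (stop)
So 3240/139 = [23; 3, 4, 3, 3].

[23; 3, 4, 3, 3]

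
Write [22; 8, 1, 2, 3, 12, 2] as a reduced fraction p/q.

Fold from the inside: start with 2/1.
  12 + 1/2 = 25/2
  3 + 2/25 = 77/25
  2 + 25/77 = 179/77
  1 + 77/179 = 256/179
  8 + 179/256 = 2227/256
  22 + 256/2227 = 49250/2227

49250/2227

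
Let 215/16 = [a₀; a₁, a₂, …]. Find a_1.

2

215 = 13·16 + 7   →  a_0 = 13
16 = 2·7 + 2   →  a_1 = 2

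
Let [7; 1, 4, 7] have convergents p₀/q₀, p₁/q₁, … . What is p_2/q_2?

39/5

Using pₖ = aₖpₖ₋₁ + pₖ₋₂, qₖ = aₖqₖ₋₁ + qₖ₋₂ (with p₋₁=1, p₋₂=0, q₋₁=0, q₋₂=1):
  k=0: a=7, p=7, q=1
  k=1: a=1, p=8, q=1
  k=2: a=4, p=39, q=5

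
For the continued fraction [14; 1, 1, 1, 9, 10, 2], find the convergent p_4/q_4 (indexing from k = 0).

425/29

Using pₖ = aₖpₖ₋₁ + pₖ₋₂, qₖ = aₖqₖ₋₁ + qₖ₋₂ (with p₋₁=1, p₋₂=0, q₋₁=0, q₋₂=1):
  k=0: a=14, p=14, q=1
  k=1: a=1, p=15, q=1
  k=2: a=1, p=29, q=2
  k=3: a=1, p=44, q=3
  k=4: a=9, p=425, q=29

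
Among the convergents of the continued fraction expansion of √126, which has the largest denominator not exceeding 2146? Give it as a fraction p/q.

√126 = [11; 4, 2, 4, 22, …] (period length 4).
Convergents:
  p_0/q_0 = 11/1
  p_1/q_1 = 45/4
  p_2/q_2 = 101/9
  p_3/q_3 = 449/40
  p_4/q_4 = 9979/889
  p_5/q_5 = 40365/3596
q_4 = 889 ≤ 2146 < 3596 = q_5, so the answer is 9979/889.

9979/889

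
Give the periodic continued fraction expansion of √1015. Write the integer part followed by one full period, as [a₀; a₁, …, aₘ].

a₀ = ⌊√1015⌋ = 31.
With m₀=0, d₀=1 and mₖ₊₁ = dₖaₖ − mₖ, dₖ₊₁ = (n − mₖ₊₁²)/dₖ, aₖ₊₁ = ⌊(a₀+mₖ₊₁)/dₖ₊₁⌋:
  k=1: m=31, d=54, a=1
  k=2: m=23, d=9, a=6
  k=3: m=31, d=6, a=10
  k=4: m=29, d=29, a=2
  k=5: m=29, d=6, a=10
  k=6: m=31, d=9, a=6
  k=7: m=23, d=54, a=1
  k=8: m=31, d=1, a=62
d=1 and a=2a₀=62 at k=8, so the next step gives (m, d) = (31, 54) again — its k=1 value — and the period has length 8.

[31; 1, 6, 10, 2, 10, 6, 1, 62]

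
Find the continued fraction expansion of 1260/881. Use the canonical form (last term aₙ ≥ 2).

[1; 2, 3, 12, 3, 3]

1260 = 1*881 + 379
881 = 2*379 + 123
379 = 3*123 + 10
123 = 12*10 + 3
10 = 3*3 + 1
3 = 3*1 + 0  (stop)
So 1260/881 = [1; 2, 3, 12, 3, 3].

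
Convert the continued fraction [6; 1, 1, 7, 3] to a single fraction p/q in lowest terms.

Using pₖ = aₖpₖ₋₁ + pₖ₋₂ and qₖ = aₖqₖ₋₁ + qₖ₋₂:
  k=0: a=6, p=6, q=1
  k=1: a=1, p=7, q=1
  k=2: a=1, p=13, q=2
  k=3: a=7, p=98, q=15
  k=4: a=3, p=307, q=47

307/47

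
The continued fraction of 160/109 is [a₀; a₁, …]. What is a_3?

160 = 1·109 + 51   →  a_0 = 1
109 = 2·51 + 7   →  a_1 = 2
51 = 7·7 + 2   →  a_2 = 7
7 = 3·2 + 1   →  a_3 = 3

3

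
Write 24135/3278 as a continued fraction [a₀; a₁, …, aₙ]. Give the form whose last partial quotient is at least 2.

24135 = 7*3278 + 1189
3278 = 2*1189 + 900
1189 = 1*900 + 289
900 = 3*289 + 33
289 = 8*33 + 25
33 = 1*25 + 8
25 = 3*8 + 1
8 = 8*1 + 0  (stop)
So 24135/3278 = [7; 2, 1, 3, 8, 1, 3, 8].

[7; 2, 1, 3, 8, 1, 3, 8]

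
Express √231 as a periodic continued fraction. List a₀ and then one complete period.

[15; 5, 30]

a₀ = ⌊√231⌋ = 15.
With m₀=0, d₀=1 and mₖ₊₁ = dₖaₖ − mₖ, dₖ₊₁ = (n − mₖ₊₁²)/dₖ, aₖ₊₁ = ⌊(a₀+mₖ₊₁)/dₖ₊₁⌋:
  k=1: m=15, d=6, a=5
  k=2: m=15, d=1, a=30
d=1 and a=2a₀=30 at k=2, so the next step gives (m, d) = (15, 6) again — its k=1 value — and the period has length 2.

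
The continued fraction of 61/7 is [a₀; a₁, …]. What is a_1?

1

61 = 8·7 + 5   →  a_0 = 8
7 = 1·5 + 2   →  a_1 = 1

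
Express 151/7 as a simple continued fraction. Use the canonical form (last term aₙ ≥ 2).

151 = 21·7 + 4
7 = 1·4 + 3
4 = 1·3 + 1
3 = 3·1 + 0  (stop)
So 151/7 = [21; 1, 1, 3].

[21; 1, 1, 3]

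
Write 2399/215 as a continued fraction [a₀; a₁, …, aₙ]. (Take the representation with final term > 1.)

2399 = 11×215 + 34
215 = 6×34 + 11
34 = 3×11 + 1
11 = 11×1 + 0  (stop)
So 2399/215 = [11; 6, 3, 11].

[11; 6, 3, 11]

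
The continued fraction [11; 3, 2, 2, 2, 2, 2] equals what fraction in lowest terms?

Fold from the inside: start with 2/1.
  2 + 1/2 = 5/2
  2 + 2/5 = 12/5
  2 + 5/12 = 29/12
  2 + 12/29 = 70/29
  3 + 29/70 = 239/70
  11 + 70/239 = 2699/239

2699/239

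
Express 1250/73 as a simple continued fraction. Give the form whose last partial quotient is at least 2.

1250 = 17×73 + 9
73 = 8×9 + 1
9 = 9×1 + 0  (stop)
So 1250/73 = [17; 8, 9].

[17; 8, 9]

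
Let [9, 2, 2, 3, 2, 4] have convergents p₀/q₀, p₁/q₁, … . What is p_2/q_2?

47/5

Using pₖ = aₖpₖ₋₁ + pₖ₋₂, qₖ = aₖqₖ₋₁ + qₖ₋₂ (with p₋₁=1, p₋₂=0, q₋₁=0, q₋₂=1):
  k=0: a=9, p=9, q=1
  k=1: a=2, p=19, q=2
  k=2: a=2, p=47, q=5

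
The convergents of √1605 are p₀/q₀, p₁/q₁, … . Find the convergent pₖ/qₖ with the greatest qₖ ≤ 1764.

√1605 = [40; 16, 80, …] (period length 2).
Convergents:
  p_0/q_0 = 40/1
  p_1/q_1 = 641/16
  p_2/q_2 = 51320/1281
  p_3/q_3 = 821761/20512
q_2 = 1281 ≤ 1764 < 20512 = q_3, so the answer is 51320/1281.

51320/1281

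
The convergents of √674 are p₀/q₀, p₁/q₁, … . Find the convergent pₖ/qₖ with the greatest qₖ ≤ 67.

√674 = [25; 1, 24, 1, 50, …] (period length 4).
Convergents:
  p_0/q_0 = 25/1
  p_1/q_1 = 26/1
  p_2/q_2 = 649/25
  p_3/q_3 = 675/26
  p_4/q_4 = 34399/1325
q_3 = 26 ≤ 67 < 1325 = q_4, so the answer is 675/26.

675/26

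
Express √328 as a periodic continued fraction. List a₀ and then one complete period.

[18; 9, 36]

a₀ = ⌊√328⌋ = 18.
With m₀=0, d₀=1 and mₖ₊₁ = dₖaₖ − mₖ, dₖ₊₁ = (n − mₖ₊₁²)/dₖ, aₖ₊₁ = ⌊(a₀+mₖ₊₁)/dₖ₊₁⌋:
  k=1: m=18, d=4, a=9
  k=2: m=18, d=1, a=36
d=1 and a=2a₀=36 at k=2, so the next step gives (m, d) = (18, 4) again — its k=1 value — and the period has length 2.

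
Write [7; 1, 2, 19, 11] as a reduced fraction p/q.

Using pₖ = aₖpₖ₋₁ + pₖ₋₂ and qₖ = aₖqₖ₋₁ + qₖ₋₂:
  k=0: a=7, p=7, q=1
  k=1: a=1, p=8, q=1
  k=2: a=2, p=23, q=3
  k=3: a=19, p=445, q=58
  k=4: a=11, p=4918, q=641

4918/641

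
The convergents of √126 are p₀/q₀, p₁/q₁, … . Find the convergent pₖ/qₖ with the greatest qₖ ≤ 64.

449/40

√126 = [11; 4, 2, 4, 22, …] (period length 4).
Convergents:
  p_0/q_0 = 11/1
  p_1/q_1 = 45/4
  p_2/q_2 = 101/9
  p_3/q_3 = 449/40
  p_4/q_4 = 9979/889
q_3 = 40 ≤ 64 < 889 = q_4, so the answer is 449/40.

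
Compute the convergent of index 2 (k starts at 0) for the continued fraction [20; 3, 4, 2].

Using pₖ = aₖpₖ₋₁ + pₖ₋₂, qₖ = aₖqₖ₋₁ + qₖ₋₂ (with p₋₁=1, p₋₂=0, q₋₁=0, q₋₂=1):
  k=0: a=20, p=20, q=1
  k=1: a=3, p=61, q=3
  k=2: a=4, p=264, q=13

264/13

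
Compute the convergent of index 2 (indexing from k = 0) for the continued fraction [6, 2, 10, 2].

Using pₖ = aₖpₖ₋₁ + pₖ₋₂, qₖ = aₖqₖ₋₁ + qₖ₋₂ (with p₋₁=1, p₋₂=0, q₋₁=0, q₋₂=1):
  k=0: a=6, p=6, q=1
  k=1: a=2, p=13, q=2
  k=2: a=10, p=136, q=21

136/21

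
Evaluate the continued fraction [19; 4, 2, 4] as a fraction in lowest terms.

769/40

Using pₖ = aₖpₖ₋₁ + pₖ₋₂ and qₖ = aₖqₖ₋₁ + qₖ₋₂:
  k=0: a=19, p=19, q=1
  k=1: a=4, p=77, q=4
  k=2: a=2, p=173, q=9
  k=3: a=4, p=769, q=40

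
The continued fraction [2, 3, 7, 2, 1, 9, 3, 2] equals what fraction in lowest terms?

11163/4814

Using pₖ = aₖpₖ₋₁ + pₖ₋₂ and qₖ = aₖqₖ₋₁ + qₖ₋₂:
  k=0: a=2, p=2, q=1
  k=1: a=3, p=7, q=3
  k=2: a=7, p=51, q=22
  k=3: a=2, p=109, q=47
  k=4: a=1, p=160, q=69
  k=5: a=9, p=1549, q=668
  k=6: a=3, p=4807, q=2073
  k=7: a=2, p=11163, q=4814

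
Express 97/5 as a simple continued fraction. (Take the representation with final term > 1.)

97 = 19×5 + 2
5 = 2×2 + 1
2 = 2×1 + 0  (stop)
So 97/5 = [19; 2, 2].

[19; 2, 2]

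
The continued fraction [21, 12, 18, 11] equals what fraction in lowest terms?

50578/2399

Using pₖ = aₖpₖ₋₁ + pₖ₋₂ and qₖ = aₖqₖ₋₁ + qₖ₋₂:
  k=0: a=21, p=21, q=1
  k=1: a=12, p=253, q=12
  k=2: a=18, p=4575, q=217
  k=3: a=11, p=50578, q=2399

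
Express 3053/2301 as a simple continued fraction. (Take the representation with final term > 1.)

3053 = 1*2301 + 752
2301 = 3*752 + 45
752 = 16*45 + 32
45 = 1*32 + 13
32 = 2*13 + 6
13 = 2*6 + 1
6 = 6*1 + 0  (stop)
So 3053/2301 = [1; 3, 16, 1, 2, 2, 6].

[1; 3, 16, 1, 2, 2, 6]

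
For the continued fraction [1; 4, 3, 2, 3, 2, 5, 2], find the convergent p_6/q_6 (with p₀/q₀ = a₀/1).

Using pₖ = aₖpₖ₋₁ + pₖ₋₂, qₖ = aₖqₖ₋₁ + qₖ₋₂ (with p₋₁=1, p₋₂=0, q₋₁=0, q₋₂=1):
  k=0: a=1, p=1, q=1
  k=1: a=4, p=5, q=4
  k=2: a=3, p=16, q=13
  k=3: a=2, p=37, q=30
  k=4: a=3, p=127, q=103
  k=5: a=2, p=291, q=236
  k=6: a=5, p=1582, q=1283

1582/1283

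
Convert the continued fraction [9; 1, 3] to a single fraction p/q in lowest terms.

Fold from the inside: start with 3/1.
  1 + 1/3 = 4/3
  9 + 3/4 = 39/4

39/4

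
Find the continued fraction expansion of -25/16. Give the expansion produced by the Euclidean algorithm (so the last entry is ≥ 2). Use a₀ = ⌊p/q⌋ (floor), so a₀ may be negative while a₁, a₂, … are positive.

-25 = -2×16 + 7
16 = 2×7 + 2
7 = 3×2 + 1
2 = 2×1 + 0  (stop)
So -25/16 = [-2; 2, 3, 2].

[-2; 2, 3, 2]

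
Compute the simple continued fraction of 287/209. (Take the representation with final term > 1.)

287 = 1*209 + 78
209 = 2*78 + 53
78 = 1*53 + 25
53 = 2*25 + 3
25 = 8*3 + 1
3 = 3*1 + 0  (stop)
So 287/209 = [1; 2, 1, 2, 8, 3].

[1; 2, 1, 2, 8, 3]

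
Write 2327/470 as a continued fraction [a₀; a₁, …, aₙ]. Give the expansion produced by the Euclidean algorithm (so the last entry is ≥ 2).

2327 = 4×470 + 447
470 = 1×447 + 23
447 = 19×23 + 10
23 = 2×10 + 3
10 = 3×3 + 1
3 = 3×1 + 0  (stop)
So 2327/470 = [4; 1, 19, 2, 3, 3].

[4; 1, 19, 2, 3, 3]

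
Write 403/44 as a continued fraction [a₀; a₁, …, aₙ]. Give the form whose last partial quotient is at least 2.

[9; 6, 3, 2]

403 = 9·44 + 7
44 = 6·7 + 2
7 = 3·2 + 1
2 = 2·1 + 0  (stop)
So 403/44 = [9; 6, 3, 2].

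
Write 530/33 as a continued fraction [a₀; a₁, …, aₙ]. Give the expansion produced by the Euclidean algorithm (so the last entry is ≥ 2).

530 = 16*33 + 2
33 = 16*2 + 1
2 = 2*1 + 0  (stop)
So 530/33 = [16; 16, 2].

[16; 16, 2]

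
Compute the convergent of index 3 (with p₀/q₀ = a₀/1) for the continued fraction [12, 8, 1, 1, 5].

206/17

Using pₖ = aₖpₖ₋₁ + pₖ₋₂, qₖ = aₖqₖ₋₁ + qₖ₋₂ (with p₋₁=1, p₋₂=0, q₋₁=0, q₋₂=1):
  k=0: a=12, p=12, q=1
  k=1: a=8, p=97, q=8
  k=2: a=1, p=109, q=9
  k=3: a=1, p=206, q=17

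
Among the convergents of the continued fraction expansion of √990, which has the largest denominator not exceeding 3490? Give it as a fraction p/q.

√990 = [31; 2, 6, 2, 62, …] (period length 4).
Convergents:
  p_0/q_0 = 31/1
  p_1/q_1 = 63/2
  p_2/q_2 = 409/13
  p_3/q_3 = 881/28
  p_4/q_4 = 55031/1749
  p_5/q_5 = 110943/3526
q_4 = 1749 ≤ 3490 < 3526 = q_5, so the answer is 55031/1749.

55031/1749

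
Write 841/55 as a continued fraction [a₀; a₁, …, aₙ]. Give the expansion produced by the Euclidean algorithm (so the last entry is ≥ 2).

841 = 15×55 + 16
55 = 3×16 + 7
16 = 2×7 + 2
7 = 3×2 + 1
2 = 2×1 + 0  (stop)
So 841/55 = [15; 3, 2, 3, 2].

[15; 3, 2, 3, 2]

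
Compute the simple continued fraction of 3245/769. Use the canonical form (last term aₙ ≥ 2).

[4; 4, 1, 1, 4, 2, 8]

3245 = 4·769 + 169
769 = 4·169 + 93
169 = 1·93 + 76
93 = 1·76 + 17
76 = 4·17 + 8
17 = 2·8 + 1
8 = 8·1 + 0  (stop)
So 3245/769 = [4; 4, 1, 1, 4, 2, 8].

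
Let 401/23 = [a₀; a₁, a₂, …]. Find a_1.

2

401 = 17·23 + 10   →  a_0 = 17
23 = 2·10 + 3   →  a_1 = 2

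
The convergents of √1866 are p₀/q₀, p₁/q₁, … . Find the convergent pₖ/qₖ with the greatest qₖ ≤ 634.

√1866 = [43; 5, 14, 5, 86, …] (period length 4).
Convergents:
  p_0/q_0 = 43/1
  p_1/q_1 = 216/5
  p_2/q_2 = 3067/71
  p_3/q_3 = 15551/360
  p_4/q_4 = 1340453/31031
q_3 = 360 ≤ 634 < 31031 = q_4, so the answer is 15551/360.

15551/360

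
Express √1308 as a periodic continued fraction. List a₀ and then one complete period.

a₀ = ⌊√1308⌋ = 36.

[36; 6, 72]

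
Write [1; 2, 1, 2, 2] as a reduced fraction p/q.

26/19

Using pₖ = aₖpₖ₋₁ + pₖ₋₂ and qₖ = aₖqₖ₋₁ + qₖ₋₂:
  k=0: a=1, p=1, q=1
  k=1: a=2, p=3, q=2
  k=2: a=1, p=4, q=3
  k=3: a=2, p=11, q=8
  k=4: a=2, p=26, q=19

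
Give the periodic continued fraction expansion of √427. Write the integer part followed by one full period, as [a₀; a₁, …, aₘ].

a₀ = ⌊√427⌋ = 20.
With m₀=0, d₀=1 and mₖ₊₁ = dₖaₖ − mₖ, dₖ₊₁ = (n − mₖ₊₁²)/dₖ, aₖ₊₁ = ⌊(a₀+mₖ₊₁)/dₖ₊₁⌋:
  k=1: m=20, d=27, a=1
  k=2: m=7, d=14, a=1
  k=3: m=7, d=27, a=1
  k=4: m=20, d=1, a=40
d=1 and a=2a₀=40 at k=4, so the next step gives (m, d) = (20, 27) again — its k=1 value — and the period has length 4.

[20; 1, 1, 1, 40]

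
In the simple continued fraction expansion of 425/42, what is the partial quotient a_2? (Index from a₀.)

425 = 10·42 + 5   →  a_0 = 10
42 = 8·5 + 2   →  a_1 = 8
5 = 2·2 + 1   →  a_2 = 2

2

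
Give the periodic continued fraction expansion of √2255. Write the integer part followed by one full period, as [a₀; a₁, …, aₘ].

[47; 2, 18, 2, 94]

a₀ = ⌊√2255⌋ = 47.
With m₀=0, d₀=1 and mₖ₊₁ = dₖaₖ − mₖ, dₖ₊₁ = (n − mₖ₊₁²)/dₖ, aₖ₊₁ = ⌊(a₀+mₖ₊₁)/dₖ₊₁⌋:
  k=1: m=47, d=46, a=2
  k=2: m=45, d=5, a=18
  k=3: m=45, d=46, a=2
  k=4: m=47, d=1, a=94
d=1 and a=2a₀=94 at k=4, so the next step gives (m, d) = (47, 46) again — its k=1 value — and the period has length 4.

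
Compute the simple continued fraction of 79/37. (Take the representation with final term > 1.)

79 = 2·37 + 5
37 = 7·5 + 2
5 = 2·2 + 1
2 = 2·1 + 0  (stop)
So 79/37 = [2; 7, 2, 2].

[2; 7, 2, 2]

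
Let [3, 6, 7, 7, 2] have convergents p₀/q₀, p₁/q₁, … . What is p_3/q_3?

971/307

Using pₖ = aₖpₖ₋₁ + pₖ₋₂, qₖ = aₖqₖ₋₁ + qₖ₋₂ (with p₋₁=1, p₋₂=0, q₋₁=0, q₋₂=1):
  k=0: a=3, p=3, q=1
  k=1: a=6, p=19, q=6
  k=2: a=7, p=136, q=43
  k=3: a=7, p=971, q=307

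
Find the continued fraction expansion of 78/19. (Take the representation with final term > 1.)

[4; 9, 2]

78 = 4·19 + 2
19 = 9·2 + 1
2 = 2·1 + 0  (stop)
So 78/19 = [4; 9, 2].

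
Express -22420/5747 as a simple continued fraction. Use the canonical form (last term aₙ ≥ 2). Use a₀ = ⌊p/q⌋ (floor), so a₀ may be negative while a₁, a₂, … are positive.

-22420 = -4*5747 + 568
5747 = 10*568 + 67
568 = 8*67 + 32
67 = 2*32 + 3
32 = 10*3 + 2
3 = 1*2 + 1
2 = 2*1 + 0  (stop)
So -22420/5747 = [-4; 10, 8, 2, 10, 1, 2].

[-4; 10, 8, 2, 10, 1, 2]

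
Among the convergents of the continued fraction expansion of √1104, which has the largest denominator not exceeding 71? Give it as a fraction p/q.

1761/53

√1104 = [33; 4, 2, 2, 2, 4, 66, …] (period length 6).
Convergents:
  p_0/q_0 = 33/1
  p_1/q_1 = 133/4
  p_2/q_2 = 299/9
  p_3/q_3 = 731/22
  p_4/q_4 = 1761/53
  p_5/q_5 = 7775/234
q_4 = 53 ≤ 71 < 234 = q_5, so the answer is 1761/53.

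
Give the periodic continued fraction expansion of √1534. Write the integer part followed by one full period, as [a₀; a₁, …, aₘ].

[39; 6, 78]

a₀ = ⌊√1534⌋ = 39.
With m₀=0, d₀=1 and mₖ₊₁ = dₖaₖ − mₖ, dₖ₊₁ = (n − mₖ₊₁²)/dₖ, aₖ₊₁ = ⌊(a₀+mₖ₊₁)/dₖ₊₁⌋:
  k=1: m=39, d=13, a=6
  k=2: m=39, d=1, a=78
d=1 and a=2a₀=78 at k=2, so the next step gives (m, d) = (39, 13) again — its k=1 value — and the period has length 2.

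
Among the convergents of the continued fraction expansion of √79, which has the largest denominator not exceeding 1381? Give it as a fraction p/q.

11368/1279

√79 = [8; 1, 7, 1, 16, …] (period length 4).
Convergents:
  p_0/q_0 = 8/1
  p_1/q_1 = 9/1
  p_2/q_2 = 71/8
  p_3/q_3 = 80/9
  p_4/q_4 = 1351/152
  p_5/q_5 = 1431/161
  p_6/q_6 = 11368/1279
  p_7/q_7 = 12799/1440
q_6 = 1279 ≤ 1381 < 1440 = q_7, so the answer is 11368/1279.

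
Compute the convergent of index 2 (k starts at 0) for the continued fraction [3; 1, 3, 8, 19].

Using pₖ = aₖpₖ₋₁ + pₖ₋₂, qₖ = aₖqₖ₋₁ + qₖ₋₂ (with p₋₁=1, p₋₂=0, q₋₁=0, q₋₂=1):
  k=0: a=3, p=3, q=1
  k=1: a=1, p=4, q=1
  k=2: a=3, p=15, q=4

15/4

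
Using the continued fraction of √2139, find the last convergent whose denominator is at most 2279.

√2139 = [46; 4, 92, …] (period length 2).
Convergents:
  p_0/q_0 = 46/1
  p_1/q_1 = 185/4
  p_2/q_2 = 17066/369
  p_3/q_3 = 68449/1480
  p_4/q_4 = 6314374/136529
q_3 = 1480 ≤ 2279 < 136529 = q_4, so the answer is 68449/1480.

68449/1480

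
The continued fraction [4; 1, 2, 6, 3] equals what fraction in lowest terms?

Fold from the inside: start with 3/1.
  6 + 1/3 = 19/3
  2 + 3/19 = 41/19
  1 + 19/41 = 60/41
  4 + 41/60 = 281/60

281/60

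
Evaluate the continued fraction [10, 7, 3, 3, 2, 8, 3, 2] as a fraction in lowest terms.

Fold from the inside: start with 2/1.
  3 + 1/2 = 7/2
  8 + 2/7 = 58/7
  2 + 7/58 = 123/58
  3 + 58/123 = 427/123
  3 + 123/427 = 1404/427
  7 + 427/1404 = 10255/1404
  10 + 1404/10255 = 103954/10255

103954/10255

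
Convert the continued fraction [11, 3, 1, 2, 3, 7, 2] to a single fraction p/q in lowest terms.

6503/577

Using pₖ = aₖpₖ₋₁ + pₖ₋₂ and qₖ = aₖqₖ₋₁ + qₖ₋₂:
  k=0: a=11, p=11, q=1
  k=1: a=3, p=34, q=3
  k=2: a=1, p=45, q=4
  k=3: a=2, p=124, q=11
  k=4: a=3, p=417, q=37
  k=5: a=7, p=3043, q=270
  k=6: a=2, p=6503, q=577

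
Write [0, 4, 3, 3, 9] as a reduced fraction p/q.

93/400

Using pₖ = aₖpₖ₋₁ + pₖ₋₂ and qₖ = aₖqₖ₋₁ + qₖ₋₂:
  k=0: a=0, p=0, q=1
  k=1: a=4, p=1, q=4
  k=2: a=3, p=3, q=13
  k=3: a=3, p=10, q=43
  k=4: a=9, p=93, q=400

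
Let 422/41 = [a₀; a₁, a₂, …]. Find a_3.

2

422 = 10·41 + 12   →  a_0 = 10
41 = 3·12 + 5   →  a_1 = 3
12 = 2·5 + 2   →  a_2 = 2
5 = 2·2 + 1   →  a_3 = 2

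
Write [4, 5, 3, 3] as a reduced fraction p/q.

Fold from the inside: start with 3/1.
  3 + 1/3 = 10/3
  5 + 3/10 = 53/10
  4 + 10/53 = 222/53

222/53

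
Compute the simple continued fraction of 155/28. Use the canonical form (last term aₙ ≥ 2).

[5; 1, 1, 6, 2]

155 = 5×28 + 15
28 = 1×15 + 13
15 = 1×13 + 2
13 = 6×2 + 1
2 = 2×1 + 0  (stop)
So 155/28 = [5; 1, 1, 6, 2].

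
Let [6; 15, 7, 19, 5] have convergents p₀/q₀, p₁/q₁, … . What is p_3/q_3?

Using pₖ = aₖpₖ₋₁ + pₖ₋₂, qₖ = aₖqₖ₋₁ + qₖ₋₂ (with p₋₁=1, p₋₂=0, q₋₁=0, q₋₂=1):
  k=0: a=6, p=6, q=1
  k=1: a=15, p=91, q=15
  k=2: a=7, p=643, q=106
  k=3: a=19, p=12308, q=2029

12308/2029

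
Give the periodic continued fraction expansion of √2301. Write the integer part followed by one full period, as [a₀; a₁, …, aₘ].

a₀ = ⌊√2301⌋ = 47.
With m₀=0, d₀=1 and mₖ₊₁ = dₖaₖ − mₖ, dₖ₊₁ = (n − mₖ₊₁²)/dₖ, aₖ₊₁ = ⌊(a₀+mₖ₊₁)/dₖ₊₁⌋:
  k=1: m=47, d=92, a=1
  k=2: m=45, d=3, a=30
  k=3: m=45, d=92, a=1
  k=4: m=47, d=1, a=94
d=1 and a=2a₀=94 at k=4, so the next step gives (m, d) = (47, 92) again — its k=1 value — and the period has length 4.

[47; 1, 30, 1, 94]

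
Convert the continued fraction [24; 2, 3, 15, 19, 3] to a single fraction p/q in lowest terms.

152125/6227

Using pₖ = aₖpₖ₋₁ + pₖ₋₂ and qₖ = aₖqₖ₋₁ + qₖ₋₂:
  k=0: a=24, p=24, q=1
  k=1: a=2, p=49, q=2
  k=2: a=3, p=171, q=7
  k=3: a=15, p=2614, q=107
  k=4: a=19, p=49837, q=2040
  k=5: a=3, p=152125, q=6227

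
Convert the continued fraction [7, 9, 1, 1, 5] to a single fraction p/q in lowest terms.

746/105

Using pₖ = aₖpₖ₋₁ + pₖ₋₂ and qₖ = aₖqₖ₋₁ + qₖ₋₂:
  k=0: a=7, p=7, q=1
  k=1: a=9, p=64, q=9
  k=2: a=1, p=71, q=10
  k=3: a=1, p=135, q=19
  k=4: a=5, p=746, q=105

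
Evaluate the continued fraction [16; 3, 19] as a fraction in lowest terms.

Using pₖ = aₖpₖ₋₁ + pₖ₋₂ and qₖ = aₖqₖ₋₁ + qₖ₋₂:
  k=0: a=16, p=16, q=1
  k=1: a=3, p=49, q=3
  k=2: a=19, p=947, q=58

947/58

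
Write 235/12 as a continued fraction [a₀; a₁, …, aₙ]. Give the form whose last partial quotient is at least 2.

235 = 19×12 + 7
12 = 1×7 + 5
7 = 1×5 + 2
5 = 2×2 + 1
2 = 2×1 + 0  (stop)
So 235/12 = [19; 1, 1, 2, 2].

[19; 1, 1, 2, 2]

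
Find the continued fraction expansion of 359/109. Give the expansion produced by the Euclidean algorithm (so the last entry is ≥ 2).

[3; 3, 2, 2, 6]

359 = 3×109 + 32
109 = 3×32 + 13
32 = 2×13 + 6
13 = 2×6 + 1
6 = 6×1 + 0  (stop)
So 359/109 = [3; 3, 2, 2, 6].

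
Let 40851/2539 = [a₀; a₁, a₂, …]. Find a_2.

5

40851 = 16·2539 + 227   →  a_0 = 16
2539 = 11·227 + 42   →  a_1 = 11
227 = 5·42 + 17   →  a_2 = 5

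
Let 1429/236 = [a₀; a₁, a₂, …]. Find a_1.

18

1429 = 6·236 + 13   →  a_0 = 6
236 = 18·13 + 2   →  a_1 = 18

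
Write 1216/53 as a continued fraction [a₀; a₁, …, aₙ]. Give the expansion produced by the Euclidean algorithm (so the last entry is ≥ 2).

[22; 1, 16, 1, 2]

1216 = 22×53 + 50
53 = 1×50 + 3
50 = 16×3 + 2
3 = 1×2 + 1
2 = 2×1 + 0  (stop)
So 1216/53 = [22; 1, 16, 1, 2].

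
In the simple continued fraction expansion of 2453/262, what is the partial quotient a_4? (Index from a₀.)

7

2453 = 9·262 + 95   →  a_0 = 9
262 = 2·95 + 72   →  a_1 = 2
95 = 1·72 + 23   →  a_2 = 1
72 = 3·23 + 3   →  a_3 = 3
23 = 7·3 + 2   →  a_4 = 7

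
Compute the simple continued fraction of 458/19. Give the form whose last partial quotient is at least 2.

458 = 24·19 + 2
19 = 9·2 + 1
2 = 2·1 + 0  (stop)
So 458/19 = [24; 9, 2].

[24; 9, 2]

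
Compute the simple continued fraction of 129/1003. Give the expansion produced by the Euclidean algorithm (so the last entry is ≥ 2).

129 = 0*1003 + 129
1003 = 7*129 + 100
129 = 1*100 + 29
100 = 3*29 + 13
29 = 2*13 + 3
13 = 4*3 + 1
3 = 3*1 + 0  (stop)
So 129/1003 = [0; 7, 1, 3, 2, 4, 3].

[0; 7, 1, 3, 2, 4, 3]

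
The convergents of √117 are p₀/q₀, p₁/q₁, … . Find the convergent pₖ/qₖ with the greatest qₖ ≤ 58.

√117 = [10; 1, 4, 2, 4, 1, 20, …] (period length 6).
Convergents:
  p_0/q_0 = 10/1
  p_1/q_1 = 11/1
  p_2/q_2 = 54/5
  p_3/q_3 = 119/11
  p_4/q_4 = 530/49
  p_5/q_5 = 649/60
q_4 = 49 ≤ 58 < 60 = q_5, so the answer is 530/49.

530/49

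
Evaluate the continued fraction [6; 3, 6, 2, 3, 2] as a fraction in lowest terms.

Using pₖ = aₖpₖ₋₁ + pₖ₋₂ and qₖ = aₖqₖ₋₁ + qₖ₋₂:
  k=0: a=6, p=6, q=1
  k=1: a=3, p=19, q=3
  k=2: a=6, p=120, q=19
  k=3: a=2, p=259, q=41
  k=4: a=3, p=897, q=142
  k=5: a=2, p=2053, q=325

2053/325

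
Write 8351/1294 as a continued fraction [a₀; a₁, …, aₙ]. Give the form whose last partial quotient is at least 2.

[6; 2, 4, 1, 8, 4, 3]

8351 = 6·1294 + 587
1294 = 2·587 + 120
587 = 4·120 + 107
120 = 1·107 + 13
107 = 8·13 + 3
13 = 4·3 + 1
3 = 3·1 + 0  (stop)
So 8351/1294 = [6; 2, 4, 1, 8, 4, 3].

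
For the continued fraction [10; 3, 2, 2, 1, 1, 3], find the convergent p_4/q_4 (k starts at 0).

247/24

Using pₖ = aₖpₖ₋₁ + pₖ₋₂, qₖ = aₖqₖ₋₁ + qₖ₋₂ (with p₋₁=1, p₋₂=0, q₋₁=0, q₋₂=1):
  k=0: a=10, p=10, q=1
  k=1: a=3, p=31, q=3
  k=2: a=2, p=72, q=7
  k=3: a=2, p=175, q=17
  k=4: a=1, p=247, q=24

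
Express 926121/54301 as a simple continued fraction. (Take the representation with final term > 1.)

926121 = 17×54301 + 3004
54301 = 18×3004 + 229
3004 = 13×229 + 27
229 = 8×27 + 13
27 = 2×13 + 1
13 = 13×1 + 0  (stop)
So 926121/54301 = [17; 18, 13, 8, 2, 13].

[17; 18, 13, 8, 2, 13]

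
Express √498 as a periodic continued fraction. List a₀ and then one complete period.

a₀ = ⌊√498⌋ = 22.

[22; 3, 6, 22, 6, 3, 44]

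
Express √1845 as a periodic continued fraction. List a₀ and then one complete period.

[42; 1, 20, 2, 20, 1, 84]

a₀ = ⌊√1845⌋ = 42.
With m₀=0, d₀=1 and mₖ₊₁ = dₖaₖ − mₖ, dₖ₊₁ = (n − mₖ₊₁²)/dₖ, aₖ₊₁ = ⌊(a₀+mₖ₊₁)/dₖ₊₁⌋:
  k=1: m=42, d=81, a=1
  k=2: m=39, d=4, a=20
  k=3: m=41, d=41, a=2
  k=4: m=41, d=4, a=20
  k=5: m=39, d=81, a=1
  k=6: m=42, d=1, a=84
d=1 and a=2a₀=84 at k=6, so the next step gives (m, d) = (42, 81) again — its k=1 value — and the period has length 6.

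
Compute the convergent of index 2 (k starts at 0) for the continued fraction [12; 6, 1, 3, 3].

85/7

Using pₖ = aₖpₖ₋₁ + pₖ₋₂, qₖ = aₖqₖ₋₁ + qₖ₋₂ (with p₋₁=1, p₋₂=0, q₋₁=0, q₋₂=1):
  k=0: a=12, p=12, q=1
  k=1: a=6, p=73, q=6
  k=2: a=1, p=85, q=7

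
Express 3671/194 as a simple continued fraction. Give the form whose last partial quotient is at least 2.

3671 = 18*194 + 179
194 = 1*179 + 15
179 = 11*15 + 14
15 = 1*14 + 1
14 = 14*1 + 0  (stop)
So 3671/194 = [18; 1, 11, 1, 14].

[18; 1, 11, 1, 14]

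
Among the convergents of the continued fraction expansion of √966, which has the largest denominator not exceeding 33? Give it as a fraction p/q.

√966 = [31; 12, 2, 2, 2, 12, 62, …] (period length 6).
Convergents:
  p_0/q_0 = 31/1
  p_1/q_1 = 373/12
  p_2/q_2 = 777/25
  p_3/q_3 = 1927/62
q_2 = 25 ≤ 33 < 62 = q_3, so the answer is 777/25.

777/25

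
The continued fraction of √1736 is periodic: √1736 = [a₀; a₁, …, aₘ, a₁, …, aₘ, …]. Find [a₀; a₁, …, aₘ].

a₀ = ⌊√1736⌋ = 41.
With m₀=0, d₀=1 and mₖ₊₁ = dₖaₖ − mₖ, dₖ₊₁ = (n − mₖ₊₁²)/dₖ, aₖ₊₁ = ⌊(a₀+mₖ₊₁)/dₖ₊₁⌋:
  k=1: m=41, d=55, a=1
  k=2: m=14, d=28, a=1
  k=3: m=14, d=55, a=1
  k=4: m=41, d=1, a=82
d=1 and a=2a₀=82 at k=4, so the next step gives (m, d) = (41, 55) again — its k=1 value — and the period has length 4.

[41; 1, 1, 1, 82]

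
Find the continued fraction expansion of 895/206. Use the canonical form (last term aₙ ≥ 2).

[4; 2, 1, 9, 7]

895 = 4·206 + 71
206 = 2·71 + 64
71 = 1·64 + 7
64 = 9·7 + 1
7 = 7·1 + 0  (stop)
So 895/206 = [4; 2, 1, 9, 7].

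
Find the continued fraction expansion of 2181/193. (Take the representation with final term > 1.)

2181 = 11×193 + 58
193 = 3×58 + 19
58 = 3×19 + 1
19 = 19×1 + 0  (stop)
So 2181/193 = [11; 3, 3, 19].

[11; 3, 3, 19]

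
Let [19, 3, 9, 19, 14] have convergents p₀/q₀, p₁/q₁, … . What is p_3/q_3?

10337/535

Using pₖ = aₖpₖ₋₁ + pₖ₋₂, qₖ = aₖqₖ₋₁ + qₖ₋₂ (with p₋₁=1, p₋₂=0, q₋₁=0, q₋₂=1):
  k=0: a=19, p=19, q=1
  k=1: a=3, p=58, q=3
  k=2: a=9, p=541, q=28
  k=3: a=19, p=10337, q=535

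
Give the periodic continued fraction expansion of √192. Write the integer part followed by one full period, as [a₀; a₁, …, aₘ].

a₀ = ⌊√192⌋ = 13.

[13; 1, 5, 1, 26]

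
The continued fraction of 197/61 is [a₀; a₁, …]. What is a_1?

197 = 3·61 + 14   →  a_0 = 3
61 = 4·14 + 5   →  a_1 = 4

4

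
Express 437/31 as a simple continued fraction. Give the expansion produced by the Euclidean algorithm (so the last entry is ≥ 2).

[14; 10, 3]

437 = 14*31 + 3
31 = 10*3 + 1
3 = 3*1 + 0  (stop)
So 437/31 = [14; 10, 3].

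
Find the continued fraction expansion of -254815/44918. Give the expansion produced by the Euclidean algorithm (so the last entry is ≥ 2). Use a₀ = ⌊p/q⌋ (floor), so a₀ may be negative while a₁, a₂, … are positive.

[-6; 3, 17, 1, 1, 19, 2, 10]

-254815 = -6*44918 + 14693
44918 = 3*14693 + 839
14693 = 17*839 + 430
839 = 1*430 + 409
430 = 1*409 + 21
409 = 19*21 + 10
21 = 2*10 + 1
10 = 10*1 + 0  (stop)
So -254815/44918 = [-6; 3, 17, 1, 1, 19, 2, 10].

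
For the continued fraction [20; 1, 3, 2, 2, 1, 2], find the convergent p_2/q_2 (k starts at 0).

83/4

Using pₖ = aₖpₖ₋₁ + pₖ₋₂, qₖ = aₖqₖ₋₁ + qₖ₋₂ (with p₋₁=1, p₋₂=0, q₋₁=0, q₋₂=1):
  k=0: a=20, p=20, q=1
  k=1: a=1, p=21, q=1
  k=2: a=3, p=83, q=4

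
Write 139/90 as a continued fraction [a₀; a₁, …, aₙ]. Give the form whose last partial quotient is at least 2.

[1; 1, 1, 5, 8]

139 = 1×90 + 49
90 = 1×49 + 41
49 = 1×41 + 8
41 = 5×8 + 1
8 = 8×1 + 0  (stop)
So 139/90 = [1; 1, 1, 5, 8].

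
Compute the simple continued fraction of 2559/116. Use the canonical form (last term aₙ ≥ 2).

2559 = 22×116 + 7
116 = 16×7 + 4
7 = 1×4 + 3
4 = 1×3 + 1
3 = 3×1 + 0  (stop)
So 2559/116 = [22; 16, 1, 1, 3].

[22; 16, 1, 1, 3]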